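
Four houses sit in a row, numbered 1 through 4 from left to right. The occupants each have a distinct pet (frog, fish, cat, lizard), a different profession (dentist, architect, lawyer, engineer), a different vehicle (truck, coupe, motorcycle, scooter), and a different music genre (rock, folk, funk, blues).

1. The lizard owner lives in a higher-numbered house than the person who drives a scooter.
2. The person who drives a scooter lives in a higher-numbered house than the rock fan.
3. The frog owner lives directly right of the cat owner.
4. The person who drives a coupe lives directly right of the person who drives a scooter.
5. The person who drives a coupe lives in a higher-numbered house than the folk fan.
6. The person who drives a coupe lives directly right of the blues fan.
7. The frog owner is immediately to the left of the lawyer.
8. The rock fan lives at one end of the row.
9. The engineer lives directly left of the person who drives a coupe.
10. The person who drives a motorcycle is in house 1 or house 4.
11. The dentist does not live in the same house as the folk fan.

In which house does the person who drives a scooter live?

Clue 8: the rock fan is in house 1.
House 4's music genre must be funk (nothing else left).
The cat owner is narrowed to house 1 or 2; consider each.
Placing it in house 1 leads to a contradiction, so it's in house 2.
By clue 3, the frog owner is in house 3.
From clue 7, the lawyer must be in house 4.
That leaves fish as the pet for house 1.
House 4 pet: only lizard fits.
The engineer is narrowed to house 2 or 3; consider each.
Placing it in house 2 leads to a contradiction, so it's in house 3.
The person who drives a coupe is in house 4 (clue 9).
So house 1 gets motorcycle for vehicle.
The person who drives a scooter is in house 3 (clue 4).
Clue 6 places the blues fan in house 3.
That leaves truck as the vehicle for house 2.
House 2's music genre must be folk (nothing else left).
By clue 11, the dentist is in house 1.
That leaves architect as the profession for house 2.
So: house 1 = fish/dentist/motorcycle/rock, house 2 = cat/architect/truck/folk, house 3 = frog/engineer/scooter/blues, house 4 = lizard/lawyer/coupe/funk.

3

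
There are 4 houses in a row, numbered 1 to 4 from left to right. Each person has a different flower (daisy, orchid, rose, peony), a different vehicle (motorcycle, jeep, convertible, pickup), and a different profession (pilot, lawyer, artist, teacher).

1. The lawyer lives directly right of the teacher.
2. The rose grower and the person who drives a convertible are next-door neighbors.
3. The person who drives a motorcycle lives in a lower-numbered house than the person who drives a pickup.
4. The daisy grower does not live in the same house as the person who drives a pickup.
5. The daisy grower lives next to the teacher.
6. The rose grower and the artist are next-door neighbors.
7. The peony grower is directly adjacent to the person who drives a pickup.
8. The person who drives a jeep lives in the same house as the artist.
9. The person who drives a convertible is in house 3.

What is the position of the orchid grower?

Clue 9 places the person who drives a convertible in house 3.
Clue 8: the person who drives a jeep is in house 1.
The artist is in house 1 (clue 8).
That leaves pickup as the vehicle for house 4.
The rose grower is in house 2 (clue 6).
The peony grower is in house 3 (clue 7).
House 4's flower must be orchid (nothing else left).
That leaves motorcycle as the vehicle for house 2.
The teacher is in house 2 (clue 5).
House 1 flower: only daisy fits.
Clue 1 places the lawyer in house 3.
House 4's profession must be pilot (nothing else left).
So: house 1 = daisy/jeep/artist, house 2 = rose/motorcycle/teacher, house 3 = peony/convertible/lawyer, house 4 = orchid/pickup/pilot.

4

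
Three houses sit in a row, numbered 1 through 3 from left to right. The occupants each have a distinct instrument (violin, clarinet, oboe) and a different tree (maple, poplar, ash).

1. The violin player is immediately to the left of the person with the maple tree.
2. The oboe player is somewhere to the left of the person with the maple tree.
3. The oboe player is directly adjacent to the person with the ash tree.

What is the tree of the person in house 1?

The only instrument still possible for house 3 is clarinet.
The oboe player is narrowed to house 1 or 2; consider each.
Placing it in house 2 leads to a contradiction, so it's in house 1.
From clue 3, the person with the ash tree must be in house 2.
The only instrument still possible for house 2 is violin.
So house 1 gets poplar for tree.
House 3's tree must be maple (nothing else left).
So: house 1 = oboe/poplar, house 2 = violin/ash, house 3 = clarinet/maple.

poplar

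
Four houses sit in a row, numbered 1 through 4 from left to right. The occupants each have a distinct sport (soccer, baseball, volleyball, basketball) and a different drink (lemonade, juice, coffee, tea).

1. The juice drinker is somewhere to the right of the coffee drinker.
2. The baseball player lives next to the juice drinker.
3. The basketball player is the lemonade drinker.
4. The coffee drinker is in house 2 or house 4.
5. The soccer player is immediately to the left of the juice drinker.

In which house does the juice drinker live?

3

Clue 4: the coffee drinker is in house 2.
The soccer player is narrowed to house 2 or 3; consider each.
Placing it in house 3 leads to a contradiction, so it's in house 2.
Clue 5: the juice drinker is in house 3.
The baseball player is in house 4 (clue 2).
The only sport still possible for house 1 is basketball.
House 3 sport: only volleyball fits.
Clue 3: the lemonade drinker is in house 1.
House 4 drink: only tea fits.
So: house 1 = basketball/lemonade, house 2 = soccer/coffee, house 3 = volleyball/juice, house 4 = baseball/tea.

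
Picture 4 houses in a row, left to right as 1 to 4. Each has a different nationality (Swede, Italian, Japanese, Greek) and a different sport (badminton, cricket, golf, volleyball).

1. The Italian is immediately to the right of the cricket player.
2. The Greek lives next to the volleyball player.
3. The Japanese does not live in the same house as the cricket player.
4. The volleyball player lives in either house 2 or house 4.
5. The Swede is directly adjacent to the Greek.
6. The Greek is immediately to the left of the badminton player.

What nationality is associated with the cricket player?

The Greek is narrowed to house 1 or 3; consider each.
Placing it in house 1 leads to a contradiction, so it's in house 3.
From clue 6, the badminton player must be in house 4.
So house 1 gets Japanese for nationality.
So house 2 gets volleyball for sport.
Clue 3 places the cricket player in house 3.
House 1 sport: only golf fits.
From clue 1, the Italian must be in house 4.
So house 2 gets Swede for nationality.
So: house 1 = Japanese/golf, house 2 = Swede/volleyball, house 3 = Greek/cricket, house 4 = Italian/badminton.

Greek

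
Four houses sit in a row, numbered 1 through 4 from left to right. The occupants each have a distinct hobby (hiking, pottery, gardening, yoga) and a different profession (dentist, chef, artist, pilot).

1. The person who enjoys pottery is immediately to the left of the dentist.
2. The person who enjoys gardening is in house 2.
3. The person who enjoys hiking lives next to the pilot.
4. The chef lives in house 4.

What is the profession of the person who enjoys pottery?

By clue 2, the person who enjoys gardening is in house 2.
By clue 4, the chef is in house 4.
From clue 1, the person who enjoys pottery must be in house 1.
The dentist is in house 2 (clue 1).
House 1's profession must be artist (nothing else left).
The only profession still possible for house 3 is pilot.
Clue 3 places the person who enjoys hiking in house 4.
The only hobby still possible for house 3 is yoga.
So: house 1 = pottery/artist, house 2 = gardening/dentist, house 3 = yoga/pilot, house 4 = hiking/chef.

artist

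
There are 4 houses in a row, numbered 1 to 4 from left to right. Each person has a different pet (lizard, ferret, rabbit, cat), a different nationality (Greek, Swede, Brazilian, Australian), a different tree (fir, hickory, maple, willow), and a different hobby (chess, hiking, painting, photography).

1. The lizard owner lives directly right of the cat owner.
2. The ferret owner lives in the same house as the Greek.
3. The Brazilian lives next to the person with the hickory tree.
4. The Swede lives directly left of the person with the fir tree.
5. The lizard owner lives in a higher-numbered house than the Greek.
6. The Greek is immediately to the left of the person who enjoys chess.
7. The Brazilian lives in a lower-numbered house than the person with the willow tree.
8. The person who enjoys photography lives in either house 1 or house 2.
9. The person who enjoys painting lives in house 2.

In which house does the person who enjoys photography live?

1

Clue 9 places the person who enjoys painting in house 2.
That leaves Australian as the nationality for house 4.
House 1's hobby must be photography (nothing else left).
House 1 pet: only rabbit fits.
So house 4 gets lizard for pet.
Clue 1: the cat owner is in house 3.
The only pet still possible for house 2 is ferret.
Clue 2 places the Greek in house 2.
The person who enjoys chess is in house 3 (clue 6).
House 4's hobby must be hiking (nothing else left).
The only tree still possible for house 1 is maple.
So house 3 gets willow for tree.
Clue 7 places the Brazilian in house 1.
So house 3 gets Swede for nationality.
Clue 3: the person with the hickory tree is in house 2.
From clue 4, the person with the fir tree must be in house 4.
So: house 1 = rabbit/Brazilian/maple/photography, house 2 = ferret/Greek/hickory/painting, house 3 = cat/Swede/willow/chess, house 4 = lizard/Australian/fir/hiking.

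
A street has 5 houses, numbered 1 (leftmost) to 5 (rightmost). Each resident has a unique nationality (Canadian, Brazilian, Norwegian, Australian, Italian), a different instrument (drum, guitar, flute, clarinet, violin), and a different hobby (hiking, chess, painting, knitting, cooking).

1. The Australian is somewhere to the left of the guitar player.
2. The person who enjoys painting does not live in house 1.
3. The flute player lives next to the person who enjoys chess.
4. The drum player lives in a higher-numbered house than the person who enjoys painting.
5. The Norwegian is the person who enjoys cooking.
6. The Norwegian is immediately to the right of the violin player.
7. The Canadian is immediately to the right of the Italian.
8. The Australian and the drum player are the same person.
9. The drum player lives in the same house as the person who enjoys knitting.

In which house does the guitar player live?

The Australian is narrowed to house 3 or 4; consider each.
Placing it in house 4 leads to a contradiction, so it's in house 3.
Clue 8 places the drum player in house 3.
By clue 9, the person who enjoys knitting is in house 3.
That leaves painting as the hobby for house 2.
Clue 5: the Norwegian is in house 5.
Clue 5 places the person who enjoys cooking in house 5.
Clue 6 places the violin player in house 4.
The only instrument still possible for house 1 is clarinet.
House 2 instrument: only flute fits.
That leaves guitar as the instrument for house 5.
By clue 3, the person who enjoys chess is in house 1.
Clue 7 places the Italian in house 1.
House 2's nationality must be Canadian (nothing else left).
House 4 nationality: only Brazilian fits.
House 4's hobby must be hiking (nothing else left).
So: house 1 = Italian/clarinet/chess, house 2 = Canadian/flute/painting, house 3 = Australian/drum/knitting, house 4 = Brazilian/violin/hiking, house 5 = Norwegian/guitar/cooking.

5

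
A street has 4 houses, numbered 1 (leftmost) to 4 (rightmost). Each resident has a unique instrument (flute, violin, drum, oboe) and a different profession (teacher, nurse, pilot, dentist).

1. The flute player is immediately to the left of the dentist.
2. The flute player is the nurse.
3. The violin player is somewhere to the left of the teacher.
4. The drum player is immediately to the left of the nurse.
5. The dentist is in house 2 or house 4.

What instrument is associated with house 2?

drum

So house 4 gets oboe for instrument.
So house 1 gets pilot for profession.
The flute player is in house 3 (clue 2).
The nurse is in house 3 (clue 2).
The drum player is in house 2 (clue 4).
So house 1 gets violin for instrument.
Clue 1: the dentist is in house 4.
House 2's profession must be teacher (nothing else left).
So: house 1 = violin/pilot, house 2 = drum/teacher, house 3 = flute/nurse, house 4 = oboe/dentist.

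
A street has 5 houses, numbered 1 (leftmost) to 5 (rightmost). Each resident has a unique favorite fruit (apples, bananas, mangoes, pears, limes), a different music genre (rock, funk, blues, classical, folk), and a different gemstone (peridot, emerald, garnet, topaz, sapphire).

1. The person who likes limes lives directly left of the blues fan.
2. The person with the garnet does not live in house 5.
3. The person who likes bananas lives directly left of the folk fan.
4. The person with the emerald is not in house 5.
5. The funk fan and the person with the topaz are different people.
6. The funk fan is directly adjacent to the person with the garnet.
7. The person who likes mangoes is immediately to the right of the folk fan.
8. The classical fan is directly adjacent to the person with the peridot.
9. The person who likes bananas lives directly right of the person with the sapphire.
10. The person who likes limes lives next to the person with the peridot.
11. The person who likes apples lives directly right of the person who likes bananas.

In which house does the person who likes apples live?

The person who likes apples is narrowed to house 3 or 4; consider each.
Placing it in house 4 leads to a contradiction, so it's in house 3.
Clue 11: the person who likes bananas is in house 2.
By clue 3, the folk fan is in house 3.
Clue 7: the person who likes mangoes is in house 4.
The person with the sapphire is in house 1 (clue 9).
House 1's favorite fruit must be limes (nothing else left).
So house 5 gets pears for favorite fruit.
From clue 1, the blues fan must be in house 2.
Clue 10: the person with the peridot is in house 2.
The only gemstone still possible for house 5 is topaz.
From clue 6, the funk fan must be in house 4.
Clue 6: the person with the garnet is in house 3.
By clue 8, the classical fan is in house 1.
House 5 music genre: only rock fits.
The only gemstone still possible for house 4 is emerald.
So: house 1 = limes/classical/sapphire, house 2 = bananas/blues/peridot, house 3 = apples/folk/garnet, house 4 = mangoes/funk/emerald, house 5 = pears/rock/topaz.

3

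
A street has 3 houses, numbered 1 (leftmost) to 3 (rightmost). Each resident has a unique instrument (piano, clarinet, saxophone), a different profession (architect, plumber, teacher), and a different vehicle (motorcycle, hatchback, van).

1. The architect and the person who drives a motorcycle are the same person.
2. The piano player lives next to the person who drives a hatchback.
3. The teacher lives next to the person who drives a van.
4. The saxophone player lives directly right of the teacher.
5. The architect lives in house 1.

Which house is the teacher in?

Clue 5 places the architect in house 1.
That leaves teacher as the profession for house 2.
House 3 profession: only plumber fits.
Clue 1: the person who drives a motorcycle is in house 1.
Clue 4: the saxophone player is in house 3.
The only vehicle still possible for house 2 is hatchback.
House 3's vehicle must be van (nothing else left).
Clue 2 places the piano player in house 1.
That leaves clarinet as the instrument for house 2.
So: house 1 = piano/architect/motorcycle, house 2 = clarinet/teacher/hatchback, house 3 = saxophone/plumber/van.

2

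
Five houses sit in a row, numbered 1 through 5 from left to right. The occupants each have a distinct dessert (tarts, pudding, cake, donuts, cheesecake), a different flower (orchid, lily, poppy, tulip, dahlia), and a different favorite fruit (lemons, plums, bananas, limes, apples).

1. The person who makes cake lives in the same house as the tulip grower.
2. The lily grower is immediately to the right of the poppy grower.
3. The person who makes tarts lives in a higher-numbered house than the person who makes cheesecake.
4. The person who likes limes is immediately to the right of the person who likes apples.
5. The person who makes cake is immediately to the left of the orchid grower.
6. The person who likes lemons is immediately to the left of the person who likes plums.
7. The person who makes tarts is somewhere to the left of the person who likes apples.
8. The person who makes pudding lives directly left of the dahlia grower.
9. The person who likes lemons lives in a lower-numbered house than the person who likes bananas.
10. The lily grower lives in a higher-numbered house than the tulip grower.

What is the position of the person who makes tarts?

3

The only dessert still possible for house 5 is donuts.
That leaves lemons as the favorite fruit for house 1.
From clue 6, the person who likes plums must be in house 2.
The person who makes cheesecake is narrowed to house 1 or 2; consider each.
Placing it in house 1 leads to a contradiction, so it's in house 2.
Clue 3 places the person who makes tarts in house 3.
Clue 7: the person who likes apples is in house 4.
House 3's favorite fruit must be bananas (nothing else left).
That leaves limes as the favorite fruit for house 5.
The person who makes cake is narrowed to house 1 or 4; consider each.
Placing it in house 4 leads to a contradiction, so it's in house 1.
The tulip grower is in house 1 (clue 1).
From clue 5, the orchid grower must be in house 2.
The only dessert still possible for house 4 is pudding.
The only flower still possible for house 5 is dahlia.
From clue 2, the lily grower must be in house 4.
The poppy grower is in house 3 (clue 2).
So: house 1 = cake/tulip/lemons, house 2 = cheesecake/orchid/plums, house 3 = tarts/poppy/bananas, house 4 = pudding/lily/apples, house 5 = donuts/dahlia/limes.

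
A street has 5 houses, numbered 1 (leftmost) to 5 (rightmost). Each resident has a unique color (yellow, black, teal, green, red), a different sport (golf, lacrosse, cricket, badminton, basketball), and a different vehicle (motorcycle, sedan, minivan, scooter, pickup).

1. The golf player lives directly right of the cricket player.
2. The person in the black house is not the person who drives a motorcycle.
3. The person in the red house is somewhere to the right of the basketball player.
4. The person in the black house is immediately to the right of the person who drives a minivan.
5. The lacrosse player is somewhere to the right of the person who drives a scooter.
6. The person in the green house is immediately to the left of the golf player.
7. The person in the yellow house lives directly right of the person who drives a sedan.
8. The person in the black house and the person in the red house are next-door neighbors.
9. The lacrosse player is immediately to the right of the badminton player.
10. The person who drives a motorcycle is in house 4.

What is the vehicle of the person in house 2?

minivan

By clue 10, the person who drives a motorcycle is in house 4.
So house 5 gets pickup for vehicle.
House 5's color must be teal (nothing else left).
So house 1 gets green for color.
The golf player is in house 2 (clue 6).
That leaves lacrosse as the sport for house 5.
From clue 1, the cricket player must be in house 1.
Clue 9: the badminton player is in house 4.
House 3's sport must be basketball (nothing else left).
Clue 3: the person in the red house is in house 4.
Clue 8: the person in the black house is in house 3.
The only color still possible for house 2 is yellow.
By clue 4, the person who drives a minivan is in house 2.
Clue 7 places the person who drives a sedan in house 1.
That leaves scooter as the vehicle for house 3.
So: house 1 = green/cricket/sedan, house 2 = yellow/golf/minivan, house 3 = black/basketball/scooter, house 4 = red/badminton/motorcycle, house 5 = teal/lacrosse/pickup.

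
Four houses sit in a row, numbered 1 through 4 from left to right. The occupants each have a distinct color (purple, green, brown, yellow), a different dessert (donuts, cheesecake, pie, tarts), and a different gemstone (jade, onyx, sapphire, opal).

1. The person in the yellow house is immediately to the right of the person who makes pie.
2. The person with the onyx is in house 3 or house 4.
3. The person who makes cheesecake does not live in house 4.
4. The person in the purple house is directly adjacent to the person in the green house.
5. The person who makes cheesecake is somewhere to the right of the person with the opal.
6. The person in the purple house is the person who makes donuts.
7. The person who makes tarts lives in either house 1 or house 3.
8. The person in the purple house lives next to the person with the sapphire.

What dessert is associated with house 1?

House 4's dessert must be donuts (nothing else left).
By clue 6, the person in the purple house is in house 4.
Clue 8: the person with the sapphire is in house 3.
By clue 4, the person in the green house is in house 3.
The only color still possible for house 1 is brown.
House 2's color must be yellow (nothing else left).
That leaves onyx as the gemstone for house 4.
Clue 1 places the person who makes pie in house 1.
So house 2 gets cheesecake for dessert.
That leaves tarts as the dessert for house 3.
Clue 5 places the person with the opal in house 1.
That leaves jade as the gemstone for house 2.
So: house 1 = brown/pie/opal, house 2 = yellow/cheesecake/jade, house 3 = green/tarts/sapphire, house 4 = purple/donuts/onyx.

pie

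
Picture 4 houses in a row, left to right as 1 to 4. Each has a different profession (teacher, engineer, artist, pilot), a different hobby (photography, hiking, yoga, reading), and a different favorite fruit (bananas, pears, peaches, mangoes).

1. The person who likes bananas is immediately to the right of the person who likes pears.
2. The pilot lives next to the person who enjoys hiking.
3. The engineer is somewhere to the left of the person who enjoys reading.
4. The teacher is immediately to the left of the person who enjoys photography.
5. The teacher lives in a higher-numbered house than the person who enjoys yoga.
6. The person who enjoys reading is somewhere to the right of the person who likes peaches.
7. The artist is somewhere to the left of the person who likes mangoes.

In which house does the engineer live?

House 4 profession: only pilot fits.
The person who enjoys hiking is in house 3 (clue 2).
The only hobby still possible for house 1 is yoga.
The only hobby still possible for house 2 is reading.
The only hobby still possible for house 4 is photography.
Clue 3 places the engineer in house 1.
By clue 4, the teacher is in house 3.
The person who likes peaches is in house 1 (clue 6).
That leaves artist as the profession for house 2.
The only favorite fruit still possible for house 2 is pears.
The person who likes bananas is in house 3 (clue 1).
House 4's favorite fruit must be mangoes (nothing else left).
So: house 1 = engineer/yoga/peaches, house 2 = artist/reading/pears, house 3 = teacher/hiking/bananas, house 4 = pilot/photography/mangoes.

1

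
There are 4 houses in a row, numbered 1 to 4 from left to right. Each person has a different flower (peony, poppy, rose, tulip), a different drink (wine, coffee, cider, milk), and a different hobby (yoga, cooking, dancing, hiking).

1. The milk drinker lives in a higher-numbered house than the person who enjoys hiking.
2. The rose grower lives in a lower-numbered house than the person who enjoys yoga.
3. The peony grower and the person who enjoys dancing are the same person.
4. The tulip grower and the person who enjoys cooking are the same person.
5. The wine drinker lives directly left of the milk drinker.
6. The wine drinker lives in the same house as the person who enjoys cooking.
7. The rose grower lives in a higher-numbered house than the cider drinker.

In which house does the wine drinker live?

3

The rose grower is narrowed to house 2 or 3; consider each.
Placing it in house 3 leads to a contradiction, so it's in house 2.
Clue 7 places the cider drinker in house 1.
From clue 6, the wine drinker must be in house 3.
Clue 6: the person who enjoys cooking is in house 3.
That leaves coffee as the drink for house 2.
House 4's drink must be milk (nothing else left).
That leaves hiking as the hobby for house 2.
The tulip grower is in house 3 (clue 4).
That leaves dancing as the hobby for house 1.
So house 4 gets yoga for hobby.
Clue 3: the peony grower is in house 1.
That leaves poppy as the flower for house 4.
So: house 1 = peony/cider/dancing, house 2 = rose/coffee/hiking, house 3 = tulip/wine/cooking, house 4 = poppy/milk/yoga.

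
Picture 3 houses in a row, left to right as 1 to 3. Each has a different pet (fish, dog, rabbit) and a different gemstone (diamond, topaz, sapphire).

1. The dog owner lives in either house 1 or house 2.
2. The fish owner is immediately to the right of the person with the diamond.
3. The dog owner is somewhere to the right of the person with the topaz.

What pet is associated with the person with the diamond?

dog

By clue 3, the dog owner is in house 2.
By clue 3, the person with the topaz is in house 1.
House 1 pet: only rabbit fits.
So house 3 gets fish for pet.
The only gemstone still possible for house 3 is sapphire.
House 2 gemstone: only diamond fits.
So: house 1 = rabbit/topaz, house 2 = dog/diamond, house 3 = fish/sapphire.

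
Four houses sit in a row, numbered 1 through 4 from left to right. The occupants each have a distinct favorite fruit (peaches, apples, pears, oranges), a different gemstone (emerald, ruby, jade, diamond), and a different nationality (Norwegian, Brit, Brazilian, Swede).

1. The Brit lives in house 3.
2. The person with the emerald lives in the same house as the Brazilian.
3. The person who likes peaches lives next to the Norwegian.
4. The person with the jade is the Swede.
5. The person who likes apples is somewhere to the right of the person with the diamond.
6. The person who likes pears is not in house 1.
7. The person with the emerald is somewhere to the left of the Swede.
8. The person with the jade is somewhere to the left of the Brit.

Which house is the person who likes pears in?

2

By clue 1, the Brit is in house 3.
So house 4 gets ruby for gemstone.
The person with the jade is in house 2 (clue 4).
By clue 4, the Swede is in house 2.
The person with the emerald is in house 1 (clue 7).
That leaves diamond as the gemstone for house 3.
House 4's nationality must be Norwegian (nothing else left).
The person who likes peaches is in house 3 (clue 3).
Clue 5 places the person who likes apples in house 4.
So house 1 gets oranges for favorite fruit.
House 2's favorite fruit must be pears (nothing else left).
House 1 nationality: only Brazilian fits.
So: house 1 = oranges/emerald/Brazilian, house 2 = pears/jade/Swede, house 3 = peaches/diamond/Brit, house 4 = apples/ruby/Norwegian.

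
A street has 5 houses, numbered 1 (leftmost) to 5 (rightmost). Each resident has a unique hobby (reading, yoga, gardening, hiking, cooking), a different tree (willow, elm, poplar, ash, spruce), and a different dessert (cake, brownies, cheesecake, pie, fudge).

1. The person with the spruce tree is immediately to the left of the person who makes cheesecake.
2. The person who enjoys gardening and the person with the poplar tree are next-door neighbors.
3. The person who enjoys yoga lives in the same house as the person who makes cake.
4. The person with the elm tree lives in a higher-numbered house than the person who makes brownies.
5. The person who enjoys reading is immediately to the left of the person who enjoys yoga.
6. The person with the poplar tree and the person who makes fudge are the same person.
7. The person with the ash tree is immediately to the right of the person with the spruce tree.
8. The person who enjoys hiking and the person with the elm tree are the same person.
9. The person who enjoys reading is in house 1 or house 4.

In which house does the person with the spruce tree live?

2

The person who enjoys reading is narrowed to house 1 or 4; consider each.
Placing it in house 4 leads to a contradiction, so it's in house 1.
From clue 5, the person who enjoys yoga must be in house 2.
Clue 3: the person who makes cake is in house 2.
House 1's tree must be willow (nothing else left).
The only tree still possible for house 2 is spruce.
Clue 1 places the person who makes cheesecake in house 3.
Clue 7: the person with the ash tree is in house 3.
The person who enjoys hiking is narrowed to house 4 or 5; consider each.
Placing it in house 4 leads to a contradiction, so it's in house 5.
By clue 8, the person with the elm tree is in house 5.
House 4's tree must be poplar (nothing else left).
The person who enjoys gardening is in house 3 (clue 2).
Clue 6 places the person who makes fudge in house 4.
The only hobby still possible for house 4 is cooking.
That leaves pie as the dessert for house 5.
House 1's dessert must be brownies (nothing else left).
So: house 1 = reading/willow/brownies, house 2 = yoga/spruce/cake, house 3 = gardening/ash/cheesecake, house 4 = cooking/poplar/fudge, house 5 = hiking/elm/pie.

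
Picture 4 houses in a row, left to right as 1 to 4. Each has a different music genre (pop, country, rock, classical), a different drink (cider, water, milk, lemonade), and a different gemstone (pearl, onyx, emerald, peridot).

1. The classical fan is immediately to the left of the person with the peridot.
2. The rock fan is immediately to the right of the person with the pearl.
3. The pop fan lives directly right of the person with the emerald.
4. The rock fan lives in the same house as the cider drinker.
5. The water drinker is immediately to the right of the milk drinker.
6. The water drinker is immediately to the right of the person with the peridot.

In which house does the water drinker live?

3

House 4's gemstone must be onyx (nothing else left).
House 1's drink must be lemonade (nothing else left).
The classical fan is narrowed to house 1 or 2; consider each.
Placing it in house 2 leads to a contradiction, so it's in house 1.
The person with the peridot is in house 2 (clue 1).
By clue 6, the water drinker is in house 3.
House 2's drink must be milk (nothing else left).
The only drink still possible for house 4 is cider.
By clue 4, the rock fan is in house 4.
House 3 music genre: only country fits.
Clue 2: the person with the pearl is in house 3.
The person with the emerald is in house 1 (clue 3).
That leaves pop as the music genre for house 2.
So: house 1 = classical/lemonade/emerald, house 2 = pop/milk/peridot, house 3 = country/water/pearl, house 4 = rock/cider/onyx.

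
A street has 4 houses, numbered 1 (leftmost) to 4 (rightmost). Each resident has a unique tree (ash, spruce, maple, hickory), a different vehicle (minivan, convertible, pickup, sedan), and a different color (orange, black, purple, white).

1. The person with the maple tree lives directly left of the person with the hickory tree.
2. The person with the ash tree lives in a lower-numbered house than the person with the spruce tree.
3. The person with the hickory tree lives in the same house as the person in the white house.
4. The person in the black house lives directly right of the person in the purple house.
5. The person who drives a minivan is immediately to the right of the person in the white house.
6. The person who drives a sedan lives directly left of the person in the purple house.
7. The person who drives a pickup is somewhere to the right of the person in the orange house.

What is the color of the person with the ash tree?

purple

That leaves orange as the color for house 1.
House 4 color: only black fits.
By clue 4, the person in the purple house is in house 3.
By clue 6, the person who drives a sedan is in house 2.
House 4's tree must be spruce (nothing else left).
The only vehicle still possible for house 1 is convertible.
The only color still possible for house 2 is white.
The person with the hickory tree is in house 2 (clue 3).
Clue 5: the person who drives a minivan is in house 3.
The only tree still possible for house 3 is ash.
That leaves pickup as the vehicle for house 4.
So house 1 gets maple for tree.
So: house 1 = maple/convertible/orange, house 2 = hickory/sedan/white, house 3 = ash/minivan/purple, house 4 = spruce/pickup/black.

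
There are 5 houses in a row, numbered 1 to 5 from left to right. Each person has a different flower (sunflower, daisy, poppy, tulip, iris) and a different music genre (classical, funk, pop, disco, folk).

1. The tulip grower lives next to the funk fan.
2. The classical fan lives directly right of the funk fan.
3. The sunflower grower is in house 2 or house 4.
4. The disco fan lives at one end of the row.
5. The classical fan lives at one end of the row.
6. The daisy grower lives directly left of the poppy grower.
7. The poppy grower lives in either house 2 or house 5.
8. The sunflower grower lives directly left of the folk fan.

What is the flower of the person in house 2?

The classical fan is in house 5 (clue 5).
The only music genre still possible for house 1 is disco.
So house 3 gets folk for music genre.
From clue 2, the funk fan must be in house 4.
Clue 8: the sunflower grower is in house 2.
That leaves poppy as the flower for house 5.
The only music genre still possible for house 2 is pop.
Clue 1 places the tulip grower in house 3.
Clue 6 places the daisy grower in house 4.
So house 1 gets iris for flower.
So: house 1 = iris/disco, house 2 = sunflower/pop, house 3 = tulip/folk, house 4 = daisy/funk, house 5 = poppy/classical.

sunflower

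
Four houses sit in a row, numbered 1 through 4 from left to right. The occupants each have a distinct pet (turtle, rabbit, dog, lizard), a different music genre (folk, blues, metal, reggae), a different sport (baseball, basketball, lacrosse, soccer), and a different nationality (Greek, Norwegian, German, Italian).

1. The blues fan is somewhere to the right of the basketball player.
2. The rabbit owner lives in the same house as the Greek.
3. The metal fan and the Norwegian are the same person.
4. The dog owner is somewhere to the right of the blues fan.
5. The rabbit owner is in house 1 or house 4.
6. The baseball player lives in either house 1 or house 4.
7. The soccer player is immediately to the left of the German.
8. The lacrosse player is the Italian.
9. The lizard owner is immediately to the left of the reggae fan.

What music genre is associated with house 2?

blues

The dog owner is narrowed to house 3 or 4; consider each.
Placing it in house 3 leads to a contradiction, so it's in house 4.
By clue 2, the Greek is in house 1.
House 1's pet must be rabbit (nothing else left).
House 1 music genre: only folk fits.
The lizard owner is narrowed to house 2 or 3; consider each.
Placing it in house 2 leads to a contradiction, so it's in house 3.
Clue 9 places the reggae fan in house 4.
So house 2 gets turtle for pet.
The blues fan is narrowed to house 2 or 3; consider each.
Placing it in house 3 leads to a contradiction, so it's in house 2.
From clue 1, the basketball player must be in house 1.
The only music genre still possible for house 3 is metal.
The Norwegian is in house 3 (clue 3).
House 4's sport must be baseball (nothing else left).
House 2's nationality must be Italian (nothing else left).
House 4 nationality: only German fits.
By clue 7, the soccer player is in house 3.
Clue 8: the lacrosse player is in house 2.
So: house 1 = rabbit/folk/basketball/Greek, house 2 = turtle/blues/lacrosse/Italian, house 3 = lizard/metal/soccer/Norwegian, house 4 = dog/reggae/baseball/German.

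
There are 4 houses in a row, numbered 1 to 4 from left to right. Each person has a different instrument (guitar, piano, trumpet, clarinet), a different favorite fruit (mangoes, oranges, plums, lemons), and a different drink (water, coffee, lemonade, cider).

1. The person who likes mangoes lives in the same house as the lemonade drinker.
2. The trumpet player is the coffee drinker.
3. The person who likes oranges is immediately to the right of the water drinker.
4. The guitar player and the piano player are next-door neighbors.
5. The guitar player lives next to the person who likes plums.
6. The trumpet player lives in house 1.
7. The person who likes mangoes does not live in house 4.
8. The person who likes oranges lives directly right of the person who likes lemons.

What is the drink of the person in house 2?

lemonade

The trumpet player is in house 1 (clue 6).
Clue 2: the coffee drinker is in house 1.
House 4 drink: only cider fits.
House 1 favorite fruit: only plums fits.
That leaves oranges as the favorite fruit for house 4.
By clue 3, the water drinker is in house 3.
From clue 5, the guitar player must be in house 2.
Clue 8 places the person who likes lemons in house 3.
House 2's favorite fruit must be mangoes (nothing else left).
House 2 drink: only lemonade fits.
Clue 4 places the piano player in house 3.
The only instrument still possible for house 4 is clarinet.
So: house 1 = trumpet/plums/coffee, house 2 = guitar/mangoes/lemonade, house 3 = piano/lemons/water, house 4 = clarinet/oranges/cider.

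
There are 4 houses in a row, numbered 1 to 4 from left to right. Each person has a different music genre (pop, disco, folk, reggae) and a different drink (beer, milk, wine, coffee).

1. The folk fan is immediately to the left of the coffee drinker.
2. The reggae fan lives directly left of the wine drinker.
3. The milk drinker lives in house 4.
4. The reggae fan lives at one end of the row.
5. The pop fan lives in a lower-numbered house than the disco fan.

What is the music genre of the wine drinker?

Clue 3: the milk drinker is in house 4.
Clue 4 places the reggae fan in house 1.
House 4's music genre must be disco (nothing else left).
So house 1 gets beer for drink.
Clue 1 places the folk fan in house 2.
From clue 1, the coffee drinker must be in house 3.
By clue 2, the wine drinker is in house 2.
So house 3 gets pop for music genre.
So: house 1 = reggae/beer, house 2 = folk/wine, house 3 = pop/coffee, house 4 = disco/milk.

folk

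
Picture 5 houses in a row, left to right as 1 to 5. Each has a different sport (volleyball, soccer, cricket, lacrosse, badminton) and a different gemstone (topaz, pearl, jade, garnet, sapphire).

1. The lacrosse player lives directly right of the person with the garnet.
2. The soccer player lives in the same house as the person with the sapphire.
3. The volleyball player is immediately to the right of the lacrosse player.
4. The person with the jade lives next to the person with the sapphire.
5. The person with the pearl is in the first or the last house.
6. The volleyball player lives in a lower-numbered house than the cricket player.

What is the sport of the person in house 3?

The cricket player is narrowed to house 4 or 5; consider each.
Placing it in house 4 leads to a contradiction, so it's in house 5.
The lacrosse player is narrowed to house 2 or 3; consider each.
Placing it in house 3 leads to a contradiction, so it's in house 2.
From clue 1, the person with the garnet must be in house 1.
The volleyball player is in house 3 (clue 3).
Clue 2: the soccer player is in house 4.
Clue 2: the person with the sapphire is in house 4.
That leaves badminton as the sport for house 1.
House 2's gemstone must be topaz (nothing else left).
That leaves jade as the gemstone for house 3.
That leaves pearl as the gemstone for house 5.
So: house 1 = badminton/garnet, house 2 = lacrosse/topaz, house 3 = volleyball/jade, house 4 = soccer/sapphire, house 5 = cricket/pearl.

volleyball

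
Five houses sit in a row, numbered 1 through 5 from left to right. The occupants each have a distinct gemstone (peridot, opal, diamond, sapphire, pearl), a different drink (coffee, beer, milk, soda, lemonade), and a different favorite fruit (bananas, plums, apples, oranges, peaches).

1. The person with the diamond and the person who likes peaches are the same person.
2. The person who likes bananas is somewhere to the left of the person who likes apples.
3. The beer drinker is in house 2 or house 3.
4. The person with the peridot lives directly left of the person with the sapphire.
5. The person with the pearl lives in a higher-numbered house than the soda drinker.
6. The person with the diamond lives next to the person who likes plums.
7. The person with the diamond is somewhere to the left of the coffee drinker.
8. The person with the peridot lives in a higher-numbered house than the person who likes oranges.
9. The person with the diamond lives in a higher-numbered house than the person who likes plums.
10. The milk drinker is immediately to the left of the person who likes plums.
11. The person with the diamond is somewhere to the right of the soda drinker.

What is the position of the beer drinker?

3

The only gemstone still possible for house 1 is opal.
So house 5 gets apples for favorite fruit.
The person with the diamond is narrowed to house 3 or 4; consider each.
Placing it in house 3 leads to a contradiction, so it's in house 4.
From clue 1, the person who likes peaches must be in house 4.
From clue 6, the person who likes plums must be in house 3.
Clue 7: the coffee drinker is in house 5.
By clue 10, the milk drinker is in house 2.
House 4 drink: only lemonade fits.
Clue 4: the person with the peridot is in house 2.
From clue 4, the person with the sapphire must be in house 3.
By clue 8, the person who likes oranges is in house 1.
House 5 gemstone: only pearl fits.
So house 1 gets soda for drink.
House 3 drink: only beer fits.
House 2 favorite fruit: only bananas fits.
So: house 1 = opal/soda/oranges, house 2 = peridot/milk/bananas, house 3 = sapphire/beer/plums, house 4 = diamond/lemonade/peaches, house 5 = pearl/coffee/apples.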